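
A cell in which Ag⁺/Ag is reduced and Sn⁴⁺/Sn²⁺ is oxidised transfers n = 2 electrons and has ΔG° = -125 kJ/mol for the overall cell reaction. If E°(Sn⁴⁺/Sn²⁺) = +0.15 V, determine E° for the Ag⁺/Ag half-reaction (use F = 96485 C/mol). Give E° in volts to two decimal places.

+0.80 V

E°cell = −ΔG°/(nF) = −(-125×10³)/((2)(96485)) = +0.648 V.
Since Ag⁺/Ag is the cathode and Sn⁴⁺/Sn²⁺ the anode, E°cell = E°(Ag⁺/Ag) − E°(Sn⁴⁺/Sn²⁺).
So E°(Ag⁺/Ag) = E°cell + E°(Sn⁴⁺/Sn²⁺) = +0.648 + (+0.15) = +0.80 V.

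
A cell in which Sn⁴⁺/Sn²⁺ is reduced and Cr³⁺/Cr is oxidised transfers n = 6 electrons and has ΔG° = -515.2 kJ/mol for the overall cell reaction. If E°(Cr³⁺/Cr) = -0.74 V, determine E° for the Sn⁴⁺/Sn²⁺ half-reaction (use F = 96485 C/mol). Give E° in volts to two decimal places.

E°cell = −ΔG°/(nF) = −(-515.2×10³)/((6)(96485)) = +0.890 V.
Since Sn⁴⁺/Sn²⁺ is the cathode and Cr³⁺/Cr the anode, E°cell = E°(Sn⁴⁺/Sn²⁺) − E°(Cr³⁺/Cr).
So E°(Sn⁴⁺/Sn²⁺) = E°cell + E°(Cr³⁺/Cr) = +0.890 + (-0.74) = +0.15 V.

+0.15 V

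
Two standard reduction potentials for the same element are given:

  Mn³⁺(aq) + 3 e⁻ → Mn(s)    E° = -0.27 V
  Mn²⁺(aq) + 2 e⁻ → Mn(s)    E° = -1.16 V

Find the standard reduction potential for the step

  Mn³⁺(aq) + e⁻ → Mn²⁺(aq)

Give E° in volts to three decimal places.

+1.510 V

Sequential free energies add, so n₃E°₃ = n₁E°₁ + n₂E°₂.
With n₃ = 3, and the known step contributing 2×(-1.16) V, the unknown satisfies 1·E° = 3×(-0.27) − 2×(-1.16) = +1.510.
E° = +1.510 / 1 = +1.510 V.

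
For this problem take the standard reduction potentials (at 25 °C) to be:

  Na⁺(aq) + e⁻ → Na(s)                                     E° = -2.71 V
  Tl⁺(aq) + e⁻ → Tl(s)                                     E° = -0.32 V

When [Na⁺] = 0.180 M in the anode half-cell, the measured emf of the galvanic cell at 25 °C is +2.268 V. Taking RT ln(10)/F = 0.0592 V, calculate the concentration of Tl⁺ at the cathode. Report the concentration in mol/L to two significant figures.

0.0016 M

Tl⁺/Tl is the cathode, Na⁺/Na the anode: E°cell = +2.39 V, n = 1.
Overall reaction: Tl⁺(aq) + Na(s) → Tl(s) + Na⁺(aq); Q = [Na⁺]^1/[Tl⁺]^1.
From E = E° − (0.0592/n) log Q: log Q = (E° − E)·n/0.0592 = (+2.39 − (+2.268))·1/0.0592 = 2.0608.
So 1·log[Tl⁺] = 1·log(0.18) − log Q = -0.7447 − (2.0608) = -2.8055; [Tl⁺] = 10^(-2.8055) ≈ 0.0016 M.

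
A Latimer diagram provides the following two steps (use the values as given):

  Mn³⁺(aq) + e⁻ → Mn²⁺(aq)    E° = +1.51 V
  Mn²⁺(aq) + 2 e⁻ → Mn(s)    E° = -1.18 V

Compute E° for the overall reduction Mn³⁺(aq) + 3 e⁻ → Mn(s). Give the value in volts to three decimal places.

Adding the free-energy changes (−nFE°) of the two steps gives −n₃FE°₃ = −n₁FE°₁ − n₂FE°₂.
E°₃ = (1×+1.51 + 2×-1.18) / 3 = (-0.850) / 3 = -0.283 V.

-0.283 V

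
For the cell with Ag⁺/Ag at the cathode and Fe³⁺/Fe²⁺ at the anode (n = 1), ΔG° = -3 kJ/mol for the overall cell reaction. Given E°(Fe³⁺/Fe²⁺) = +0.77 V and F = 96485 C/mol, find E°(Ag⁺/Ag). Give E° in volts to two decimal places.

+0.80 V

E°cell = −ΔG°/(nF) = −(-3×10³)/((1)(96485)) = +0.031 V.
Since Ag⁺/Ag is the cathode and Fe³⁺/Fe²⁺ the anode, E°cell = E°(Ag⁺/Ag) − E°(Fe³⁺/Fe²⁺).
So E°(Ag⁺/Ag) = E°cell + E°(Fe³⁺/Fe²⁺) = +0.031 + (+0.77) = +0.80 V.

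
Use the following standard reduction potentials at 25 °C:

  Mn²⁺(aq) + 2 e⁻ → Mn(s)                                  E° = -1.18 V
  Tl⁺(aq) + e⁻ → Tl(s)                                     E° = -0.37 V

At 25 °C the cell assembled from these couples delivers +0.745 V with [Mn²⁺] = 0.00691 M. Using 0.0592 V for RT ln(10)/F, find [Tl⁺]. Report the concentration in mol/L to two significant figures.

0.0066 M

Tl⁺/Tl is the cathode, Mn²⁺/Mn the anode: E°cell = +0.81 V, n = 2.
Overall reaction: 2 Tl⁺(aq) + Mn(s) → 2 Tl(s) + Mn²⁺(aq); Q = [Mn²⁺]^1/[Tl⁺]^2.
From E = E° − (0.0592/n) log Q: log Q = (E° − E)·n/0.0592 = (+0.81 − (+0.745))·2/0.0592 = 2.1959.
So 2·log[Tl⁺] = 1·log(0.00691) − log Q = -2.1605 − (2.1959) = -4.3564; log[Tl⁺] = -4.3564 / 2 = -2.1782; [Tl⁺] = 10^(-2.1782) ≈ 0.0066 M.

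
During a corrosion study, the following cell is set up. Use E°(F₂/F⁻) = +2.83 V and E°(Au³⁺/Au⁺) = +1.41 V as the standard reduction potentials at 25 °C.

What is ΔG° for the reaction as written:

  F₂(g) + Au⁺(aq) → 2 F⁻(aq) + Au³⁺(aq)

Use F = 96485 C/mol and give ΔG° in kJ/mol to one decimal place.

As written, F₂/F⁻ is reduced (cathode) and Au³⁺/Au⁺ is oxidised (anode), so E°cell = (+2.83) − (+1.41) = +1.42 V.
Balancing electrons gives n = 2.
ΔG° = −nFE° = −(2)(96485)(+1.42) = -274,017 J = -274.0 kJ/mol.

-274.0 kJ/mol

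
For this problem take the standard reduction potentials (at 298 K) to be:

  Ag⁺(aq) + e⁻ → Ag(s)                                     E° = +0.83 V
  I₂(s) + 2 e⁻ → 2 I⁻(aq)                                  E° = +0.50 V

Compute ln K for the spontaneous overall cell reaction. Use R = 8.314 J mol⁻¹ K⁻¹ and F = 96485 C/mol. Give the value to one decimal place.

25.7

Cathode: Ag⁺/Ag; anode: I₂/I⁻. E°cell = (+0.83) − (+0.50) = +0.33 V, with n = 2.
ΔG° = −nFE° = −RT ln K, so ln K = nFE°/(RT) = (2)(96485)(+0.33) / ((8.314)(298)) = 25.703.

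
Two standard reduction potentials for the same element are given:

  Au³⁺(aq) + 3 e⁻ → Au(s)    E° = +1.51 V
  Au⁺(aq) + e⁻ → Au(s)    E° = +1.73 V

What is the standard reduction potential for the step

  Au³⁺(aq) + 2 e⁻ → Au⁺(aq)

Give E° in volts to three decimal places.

+1.400 V

Sequential free energies add, so n₃E°₃ = n₁E°₁ + n₂E°₂.
With n₃ = 3, and the known step contributing 1×(+1.73) V, the unknown satisfies 2·E° = 3×(+1.51) − 1×(+1.73) = +2.800.
E° = +2.800 / 2 = +1.400 V.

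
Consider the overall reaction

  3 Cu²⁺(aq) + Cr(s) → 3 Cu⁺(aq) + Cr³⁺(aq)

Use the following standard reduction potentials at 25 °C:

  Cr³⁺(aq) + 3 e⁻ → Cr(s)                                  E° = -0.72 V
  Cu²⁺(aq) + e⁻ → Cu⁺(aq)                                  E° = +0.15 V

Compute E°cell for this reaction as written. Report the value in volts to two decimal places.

+0.87 V

The Cu²⁺/Cu⁺ couple has the higher reduction potential, so it is the cathode; Cr³⁺/Cr is oxidised at the anode.
E°cell = E°(cathode) − E°(anode) = (+0.15) − (-0.72) = +0.87 V.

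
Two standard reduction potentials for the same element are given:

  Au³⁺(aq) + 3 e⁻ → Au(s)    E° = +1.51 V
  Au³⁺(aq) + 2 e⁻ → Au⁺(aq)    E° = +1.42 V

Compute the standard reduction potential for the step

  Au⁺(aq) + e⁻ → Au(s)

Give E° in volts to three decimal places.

Sequential free energies add, so n₃E°₃ = n₁E°₁ + n₂E°₂.
With n₃ = 3, and the known step contributing 2×(+1.42) V, the unknown satisfies 1·E° = 3×(+1.51) − 2×(+1.42) = +1.690.
E° = +1.690 / 1 = +1.690 V.

+1.690 V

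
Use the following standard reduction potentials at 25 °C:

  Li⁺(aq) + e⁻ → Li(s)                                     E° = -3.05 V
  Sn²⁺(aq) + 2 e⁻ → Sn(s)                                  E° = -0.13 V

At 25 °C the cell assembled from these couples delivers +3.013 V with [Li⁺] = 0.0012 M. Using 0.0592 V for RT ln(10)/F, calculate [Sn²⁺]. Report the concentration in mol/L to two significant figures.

0.0020 M

Sn²⁺/Sn is the cathode, Li⁺/Li the anode: E°cell = +2.92 V, n = 2.
Overall reaction: Sn²⁺(aq) + 2 Li(s) → Sn(s) + 2 Li⁺(aq); Q = [Li⁺]^2/[Sn²⁺]^1.
From E = E° − (0.0592/n) log Q: log Q = (E° − E)·n/0.0592 = (+2.92 − (+3.013))·2/0.0592 = -3.1419.
So 1·log[Sn²⁺] = 2·log(0.0012) − log Q = -5.8416 − (-3.1419) = -2.6997; [Sn²⁺] = 10^(-2.6997) ≈ 0.0020 M.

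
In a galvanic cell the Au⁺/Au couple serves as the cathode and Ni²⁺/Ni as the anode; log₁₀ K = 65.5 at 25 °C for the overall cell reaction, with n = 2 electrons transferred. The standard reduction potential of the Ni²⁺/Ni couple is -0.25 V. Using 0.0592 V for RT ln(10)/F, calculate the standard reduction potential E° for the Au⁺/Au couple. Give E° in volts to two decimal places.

+1.69 V

E°cell = (0.0592/n)·log K = (0.0592/2)(65.5) = +1.939 V.
Since Au⁺/Au is the cathode and Ni²⁺/Ni the anode, E°cell = E°(Au⁺/Au) − E°(Ni²⁺/Ni).
So E°(Au⁺/Au) = E°cell + E°(Ni²⁺/Ni) = +1.939 + (-0.25) = +1.69 V.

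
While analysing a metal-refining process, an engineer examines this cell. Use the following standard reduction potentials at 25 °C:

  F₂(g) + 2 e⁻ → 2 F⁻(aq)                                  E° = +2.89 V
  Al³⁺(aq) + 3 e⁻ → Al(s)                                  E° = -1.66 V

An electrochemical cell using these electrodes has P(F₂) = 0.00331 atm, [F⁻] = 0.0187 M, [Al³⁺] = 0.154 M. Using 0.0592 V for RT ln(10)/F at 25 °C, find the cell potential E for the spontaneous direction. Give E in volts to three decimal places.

+4.595 V

F₂/F⁻ is the cathode (higher E°), Al³⁺/Al the anode: E°cell = +2.89 − (-1.66) = +4.55 V, n = 6.
Overall: 3 F₂(g) + 2 Al(s) → 6 F⁻(aq) + 2 Al³⁺(aq)
Q = [F⁻]^6·[Al³⁺]^2 / (P(F₂)^3); log Q = -4.553.
E = E° − (0.0592/n) log Q = +4.55 − (0.0592/6)(-4.553) = +4.595 V.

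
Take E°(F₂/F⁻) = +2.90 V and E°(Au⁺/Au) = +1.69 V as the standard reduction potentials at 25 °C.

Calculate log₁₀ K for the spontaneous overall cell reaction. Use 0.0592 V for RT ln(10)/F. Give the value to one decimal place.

Cathode: F₂/F⁻; anode: Au⁺/Au. E°cell = +1.21 V, n = 2.
log K = nE°cell / 0.0592 = (2)(+1.21) / 0.0592 = 40.9.

40.9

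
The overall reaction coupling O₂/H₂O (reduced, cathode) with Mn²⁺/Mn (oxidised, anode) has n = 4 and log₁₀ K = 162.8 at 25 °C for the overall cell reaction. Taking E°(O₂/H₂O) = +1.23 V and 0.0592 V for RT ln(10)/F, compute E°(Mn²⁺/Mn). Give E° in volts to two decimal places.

E°cell = (0.0592/n)·log K = (0.0592/4)(162.8) = +2.409 V.
Since O₂/H₂O is the cathode and Mn²⁺/Mn the anode, E°cell = E°(O₂/H₂O) − E°(Mn²⁺/Mn).
So E°(Mn²⁺/Mn) = E°(O₂/H₂O) − E°cell = (+1.23) − (+2.409) = -1.18 V.

-1.18 V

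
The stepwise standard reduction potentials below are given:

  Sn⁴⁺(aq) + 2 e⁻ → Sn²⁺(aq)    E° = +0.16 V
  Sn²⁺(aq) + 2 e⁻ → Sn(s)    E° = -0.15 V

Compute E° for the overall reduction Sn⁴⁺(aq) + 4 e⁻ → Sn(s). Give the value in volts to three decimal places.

Since ΔG° = −nFE° is additive over sequential reductions, n₃E°₃ = n₁E°₁ + n₂E°₂.
E°₃ = (2×+0.16 + 2×-0.15) / 4 = (+0.020) / 4 = +0.005 V.

+0.005 V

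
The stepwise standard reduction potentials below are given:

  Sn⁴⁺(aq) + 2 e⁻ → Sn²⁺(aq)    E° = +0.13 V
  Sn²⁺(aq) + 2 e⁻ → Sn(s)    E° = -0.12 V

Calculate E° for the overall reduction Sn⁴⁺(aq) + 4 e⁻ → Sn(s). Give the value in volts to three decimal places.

Adding the free-energy changes (−nFE°) of the two steps gives −n₃FE°₃ = −n₁FE°₁ − n₂FE°₂.
E°₃ = (2×+0.13 + 2×-0.12) / 4 = (+0.020) / 4 = +0.005 V.

+0.005 V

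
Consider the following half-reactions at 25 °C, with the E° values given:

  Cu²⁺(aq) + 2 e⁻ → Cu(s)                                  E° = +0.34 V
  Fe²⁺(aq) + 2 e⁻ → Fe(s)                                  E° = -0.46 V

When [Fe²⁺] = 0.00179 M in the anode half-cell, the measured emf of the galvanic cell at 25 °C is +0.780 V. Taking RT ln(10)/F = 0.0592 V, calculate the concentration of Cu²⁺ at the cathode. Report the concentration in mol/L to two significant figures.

Cu²⁺/Cu is the cathode, Fe²⁺/Fe the anode: E°cell = +0.80 V, n = 2.
Overall reaction: Cu²⁺(aq) + Fe(s) → Cu(s) + Fe²⁺(aq); Q = [Fe²⁺]^1/[Cu²⁺]^1.
From E = E° − (0.0592/n) log Q: log Q = (E° − E)·n/0.0592 = (+0.80 − (+0.780))·2/0.0592 = 0.6757.
So 1·log[Cu²⁺] = 1·log(0.00179) − log Q = -2.7471 − (0.6757) = -3.4228; [Cu²⁺] = 10^(-3.4228) ≈ 0.00038 M.

0.00038 M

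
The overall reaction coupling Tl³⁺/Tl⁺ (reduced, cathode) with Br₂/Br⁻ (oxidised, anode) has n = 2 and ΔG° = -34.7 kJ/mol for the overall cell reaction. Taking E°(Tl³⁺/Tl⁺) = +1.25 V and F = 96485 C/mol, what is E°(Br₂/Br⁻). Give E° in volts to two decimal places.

E°cell = −ΔG°/(nF) = −(-34.7×10³)/((2)(96485)) = +0.180 V.
Since Tl³⁺/Tl⁺ is the cathode and Br₂/Br⁻ the anode, E°cell = E°(Tl³⁺/Tl⁺) − E°(Br₂/Br⁻).
So E°(Br₂/Br⁻) = E°(Tl³⁺/Tl⁺) − E°cell = (+1.25) − (+0.180) = +1.07 V.

+1.07 V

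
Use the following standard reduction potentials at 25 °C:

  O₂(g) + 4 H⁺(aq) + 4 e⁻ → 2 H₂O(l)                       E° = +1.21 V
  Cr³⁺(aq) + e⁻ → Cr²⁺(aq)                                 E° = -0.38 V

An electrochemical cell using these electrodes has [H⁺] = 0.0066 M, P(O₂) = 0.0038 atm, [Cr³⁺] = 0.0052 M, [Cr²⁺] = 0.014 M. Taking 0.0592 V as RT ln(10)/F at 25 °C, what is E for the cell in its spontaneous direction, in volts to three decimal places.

+1.451 V

O₂/H₂O is the cathode (higher E°), Cr³⁺/Cr²⁺ the anode: E°cell = +1.21 − (-0.38) = +1.59 V, n = 4.
Overall: O₂(g) + 4 H⁺(aq) + 4 Cr²⁺(aq) → 2 H₂O(l) + 4 Cr³⁺(aq)
Q = [Cr³⁺]^4 / (P(O₂)·[H⁺]^4·[Cr²⁺]^4); log Q = 9.422.
E = E° − (0.0592/n) log Q = +1.59 − (0.0592/4)(9.422) = +1.451 V.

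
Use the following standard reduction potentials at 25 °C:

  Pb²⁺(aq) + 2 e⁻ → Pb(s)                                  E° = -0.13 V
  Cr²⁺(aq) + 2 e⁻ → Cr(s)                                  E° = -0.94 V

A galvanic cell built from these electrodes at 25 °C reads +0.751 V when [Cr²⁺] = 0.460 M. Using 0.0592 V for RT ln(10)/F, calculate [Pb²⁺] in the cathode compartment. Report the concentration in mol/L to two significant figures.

Pb²⁺/Pb is the cathode, Cr²⁺/Cr the anode: E°cell = +0.81 V, n = 2.
Overall reaction: Pb²⁺(aq) + Cr(s) → Pb(s) + Cr²⁺(aq); Q = [Cr²⁺]^1/[Pb²⁺]^1.
From E = E° − (0.0592/n) log Q: log Q = (E° − E)·n/0.0592 = (+0.81 − (+0.751))·2/0.0592 = 1.9932.
So 1·log[Pb²⁺] = 1·log(0.46) − log Q = -0.3372 − (1.9932) = -2.3304; [Pb²⁺] = 10^(-2.3304) ≈ 0.0047 M.

0.0047 M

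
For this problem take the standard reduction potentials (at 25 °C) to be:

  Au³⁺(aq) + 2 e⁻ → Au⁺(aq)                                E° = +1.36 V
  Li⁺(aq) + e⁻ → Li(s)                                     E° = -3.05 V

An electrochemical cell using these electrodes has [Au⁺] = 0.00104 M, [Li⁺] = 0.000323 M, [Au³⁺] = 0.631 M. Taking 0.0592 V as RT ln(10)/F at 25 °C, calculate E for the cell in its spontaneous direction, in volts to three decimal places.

+4.699 V

Au³⁺/Au⁺ is the cathode (higher E°), Li⁺/Li the anode: E°cell = +1.36 − (-3.05) = +4.41 V, n = 2.
Overall: Au³⁺(aq) + 2 Li(s) → Au⁺(aq) + 2 Li⁺(aq)
Q = [Au⁺]·[Li⁺]^2 / ([Au³⁺]); log Q = -9.765.
E = E° − (0.0592/n) log Q = +4.41 − (0.0592/2)(-9.765) = +4.699 V.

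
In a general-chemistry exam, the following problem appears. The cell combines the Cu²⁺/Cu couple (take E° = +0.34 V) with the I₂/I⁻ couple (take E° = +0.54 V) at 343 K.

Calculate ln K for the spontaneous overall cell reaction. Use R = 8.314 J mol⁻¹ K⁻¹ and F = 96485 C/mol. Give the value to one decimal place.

Cathode: I₂/I⁻; anode: Cu²⁺/Cu. E°cell = (+0.54) − (+0.34) = +0.20 V, with n = 2.
ΔG° = −nFE° = −RT ln K, so ln K = nFE°/(RT) = (2)(96485)(+0.20) / ((8.314)(343)) = 13.534.

13.5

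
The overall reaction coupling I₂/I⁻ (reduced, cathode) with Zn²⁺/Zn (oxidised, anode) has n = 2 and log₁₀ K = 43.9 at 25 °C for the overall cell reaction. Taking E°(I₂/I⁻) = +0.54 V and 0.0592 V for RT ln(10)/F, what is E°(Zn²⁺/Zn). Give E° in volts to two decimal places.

-0.76 V

E°cell = (0.0592/n)·log K = (0.0592/2)(43.9) = +1.299 V.
Since I₂/I⁻ is the cathode and Zn²⁺/Zn the anode, E°cell = E°(I₂/I⁻) − E°(Zn²⁺/Zn).
So E°(Zn²⁺/Zn) = E°(I₂/I⁻) − E°cell = (+0.54) − (+1.299) = -0.76 V.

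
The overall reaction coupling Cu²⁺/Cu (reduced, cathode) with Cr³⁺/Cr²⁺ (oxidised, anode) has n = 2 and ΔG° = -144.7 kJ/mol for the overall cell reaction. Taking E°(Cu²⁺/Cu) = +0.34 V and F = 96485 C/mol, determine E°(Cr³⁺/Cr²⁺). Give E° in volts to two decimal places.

E°cell = −ΔG°/(nF) = −(-144.7×10³)/((2)(96485)) = +0.750 V.
Since Cu²⁺/Cu is the cathode and Cr³⁺/Cr²⁺ the anode, E°cell = E°(Cu²⁺/Cu) − E°(Cr³⁺/Cr²⁺).
So E°(Cr³⁺/Cr²⁺) = E°(Cu²⁺/Cu) − E°cell = (+0.34) − (+0.750) = -0.41 V.

-0.41 V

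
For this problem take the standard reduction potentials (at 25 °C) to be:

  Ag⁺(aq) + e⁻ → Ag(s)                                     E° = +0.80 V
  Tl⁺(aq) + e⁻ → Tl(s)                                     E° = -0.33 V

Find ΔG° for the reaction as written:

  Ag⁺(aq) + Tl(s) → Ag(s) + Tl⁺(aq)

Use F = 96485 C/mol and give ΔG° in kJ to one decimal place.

-109.0 kJ

As written, Ag⁺/Ag is reduced (cathode) and Tl⁺/Tl is oxidised (anode), so E°cell = (+0.80) − (-0.33) = +1.13 V.
Balancing electrons gives n = 1.
ΔG° = −nFE° = −(1)(96485)(+1.13) = -109,028 J = -109.0 kJ.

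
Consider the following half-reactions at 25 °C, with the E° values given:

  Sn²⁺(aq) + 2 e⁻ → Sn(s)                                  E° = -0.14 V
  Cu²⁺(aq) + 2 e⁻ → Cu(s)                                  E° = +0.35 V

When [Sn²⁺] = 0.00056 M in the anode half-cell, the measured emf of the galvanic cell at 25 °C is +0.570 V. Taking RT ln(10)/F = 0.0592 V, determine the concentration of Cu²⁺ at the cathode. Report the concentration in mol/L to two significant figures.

Cu²⁺/Cu is the cathode, Sn²⁺/Sn the anode: E°cell = +0.49 V, n = 2.
Overall reaction: Cu²⁺(aq) + Sn(s) → Cu(s) + Sn²⁺(aq); Q = [Sn²⁺]^1/[Cu²⁺]^1.
From E = E° − (0.0592/n) log Q: log Q = (E° − E)·n/0.0592 = (+0.49 − (+0.570))·2/0.0592 = -2.7027.
So 1·log[Cu²⁺] = 1·log(0.00056) − log Q = -3.2518 − (-2.7027) = -0.5491; [Cu²⁺] = 10^(-0.5491) ≈ 0.28 M.

0.28 M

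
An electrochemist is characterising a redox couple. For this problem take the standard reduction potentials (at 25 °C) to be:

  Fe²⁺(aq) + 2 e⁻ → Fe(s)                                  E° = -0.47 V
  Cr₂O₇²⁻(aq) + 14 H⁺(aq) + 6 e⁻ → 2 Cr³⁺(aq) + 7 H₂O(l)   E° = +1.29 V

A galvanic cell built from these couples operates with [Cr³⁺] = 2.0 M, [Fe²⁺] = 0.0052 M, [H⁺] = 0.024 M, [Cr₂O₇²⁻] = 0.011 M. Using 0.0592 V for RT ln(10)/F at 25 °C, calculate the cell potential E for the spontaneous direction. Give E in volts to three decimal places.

Cr₂O₇²⁻/Cr³⁺ is the cathode (higher E°), Fe²⁺/Fe the anode: E°cell = +1.29 − (-0.47) = +1.76 V, n = 6.
Overall: Cr₂O₇²⁻(aq) + 14 H⁺(aq) + 3 Fe(s) → 2 Cr³⁺(aq) + 7 H₂O(l) + 3 Fe²⁺(aq)
Q = [Cr³⁺]^2·[Fe²⁺]^3 / ([Cr₂O₇²⁻]·[H⁺]^14); log Q = 18.386.
E = E° − (0.0592/n) log Q = +1.76 − (0.0592/6)(18.386) = +1.579 V.

+1.579 V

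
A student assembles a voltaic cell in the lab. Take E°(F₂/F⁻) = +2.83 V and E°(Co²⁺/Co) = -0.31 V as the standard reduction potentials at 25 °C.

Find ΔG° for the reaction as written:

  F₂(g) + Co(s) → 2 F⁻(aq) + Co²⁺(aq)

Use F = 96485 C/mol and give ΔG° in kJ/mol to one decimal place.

As written, F₂/F⁻ is reduced (cathode) and Co²⁺/Co is oxidised (anode), so E°cell = (+2.83) − (-0.31) = +3.14 V.
Balancing electrons gives n = 2.
ΔG° = −nFE° = −(2)(96485)(+3.14) = -605,926 J = -605.9 kJ/mol.

-605.9 kJ/mol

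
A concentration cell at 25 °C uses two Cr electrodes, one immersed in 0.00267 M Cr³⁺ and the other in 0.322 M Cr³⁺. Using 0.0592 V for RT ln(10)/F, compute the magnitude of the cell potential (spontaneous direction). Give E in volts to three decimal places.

For a concentration cell E°cell = 0. The 0.322 M side is the cathode (reduction is favoured where [Cr³⁺] is higher).
With n = 3, E = −(0.0592/3) log([Cr³⁺]ₐₙ/[Cr³⁺]꜀ₐₜ) = −(0.0592/3) log(0.00267/0.322) = −(0.0592/3)(-2.081) = +0.041 V.

+0.041 V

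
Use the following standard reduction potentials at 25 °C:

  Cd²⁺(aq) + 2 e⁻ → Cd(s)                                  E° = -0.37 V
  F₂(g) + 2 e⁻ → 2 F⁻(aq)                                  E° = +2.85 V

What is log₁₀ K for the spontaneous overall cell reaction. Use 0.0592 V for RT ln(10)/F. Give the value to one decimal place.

Cathode: F₂/F⁻; anode: Cd²⁺/Cd. E°cell = +3.22 V, n = 2.
log K = nE°cell / 0.0592 = (2)(+3.22) / 0.0592 = 108.8.

108.8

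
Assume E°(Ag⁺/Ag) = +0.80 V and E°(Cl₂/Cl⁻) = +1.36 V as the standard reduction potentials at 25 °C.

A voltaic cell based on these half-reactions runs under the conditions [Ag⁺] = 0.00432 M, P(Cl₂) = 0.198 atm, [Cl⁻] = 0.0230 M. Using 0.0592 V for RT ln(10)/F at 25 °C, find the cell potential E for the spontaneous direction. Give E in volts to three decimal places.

Cl₂/Cl⁻ is the cathode (higher E°), Ag⁺/Ag the anode: E°cell = +1.36 − (+0.80) = +0.56 V, n = 2.
Overall: Cl₂(g) + 2 Ag(s) → 2 Cl⁻(aq) + 2 Ag⁺(aq)
Q = [Cl⁻]^2·[Ag⁺]^2 / (P(Cl₂)); log Q = -7.302.
E = E° − (0.0592/n) log Q = +0.56 − (0.0592/2)(-7.302) = +0.776 V.

+0.776 V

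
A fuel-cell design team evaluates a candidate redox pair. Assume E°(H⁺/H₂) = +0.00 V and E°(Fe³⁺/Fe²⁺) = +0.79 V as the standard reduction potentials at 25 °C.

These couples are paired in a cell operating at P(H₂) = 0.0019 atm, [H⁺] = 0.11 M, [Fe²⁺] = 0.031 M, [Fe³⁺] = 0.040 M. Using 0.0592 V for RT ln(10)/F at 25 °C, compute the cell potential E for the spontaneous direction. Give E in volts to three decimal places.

+0.773 V

Fe³⁺/Fe²⁺ is the cathode (higher E°), H⁺/H₂ the anode: E°cell = +0.79 − (+0.00) = +0.79 V, n = 2.
Overall: 2 Fe³⁺(aq) + H₂(g) → 2 Fe²⁺(aq) + 2 H⁺(aq)
Q = [Fe²⁺]^2·[H⁺]^2 / ([Fe³⁺]^2·P(H₂)); log Q = 0.583.
E = E° − (0.0592/n) log Q = +0.79 − (0.0592/2)(0.583) = +0.773 V.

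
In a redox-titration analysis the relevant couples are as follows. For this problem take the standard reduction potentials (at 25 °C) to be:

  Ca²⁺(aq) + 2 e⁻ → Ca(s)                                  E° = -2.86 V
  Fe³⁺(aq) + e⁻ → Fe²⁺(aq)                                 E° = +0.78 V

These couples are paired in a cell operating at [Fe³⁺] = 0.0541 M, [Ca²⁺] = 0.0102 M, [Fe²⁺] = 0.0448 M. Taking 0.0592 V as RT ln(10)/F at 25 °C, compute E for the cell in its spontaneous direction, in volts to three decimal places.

Fe³⁺/Fe²⁺ is the cathode (higher E°), Ca²⁺/Ca the anode: E°cell = +0.78 − (-2.86) = +3.64 V, n = 2.
Overall: 2 Fe³⁺(aq) + Ca(s) → 2 Fe²⁺(aq) + Ca²⁺(aq)
Q = [Fe²⁺]^2·[Ca²⁺] / ([Fe³⁺]^2); log Q = -2.155.
E = E° − (0.0592/n) log Q = +3.64 − (0.0592/2)(-2.155) = +3.704 V.

+3.704 V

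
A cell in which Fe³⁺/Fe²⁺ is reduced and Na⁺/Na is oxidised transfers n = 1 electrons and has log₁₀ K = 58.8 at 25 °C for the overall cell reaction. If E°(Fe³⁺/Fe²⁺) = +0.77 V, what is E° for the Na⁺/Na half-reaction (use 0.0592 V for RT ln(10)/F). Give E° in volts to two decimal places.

E°cell = (0.0592/n)·log K = (0.0592/1)(58.8) = +3.481 V.
Since Fe³⁺/Fe²⁺ is the cathode and Na⁺/Na the anode, E°cell = E°(Fe³⁺/Fe²⁺) − E°(Na⁺/Na).
So E°(Na⁺/Na) = E°(Fe³⁺/Fe²⁺) − E°cell = (+0.77) − (+3.481) = -2.71 V.

-2.71 V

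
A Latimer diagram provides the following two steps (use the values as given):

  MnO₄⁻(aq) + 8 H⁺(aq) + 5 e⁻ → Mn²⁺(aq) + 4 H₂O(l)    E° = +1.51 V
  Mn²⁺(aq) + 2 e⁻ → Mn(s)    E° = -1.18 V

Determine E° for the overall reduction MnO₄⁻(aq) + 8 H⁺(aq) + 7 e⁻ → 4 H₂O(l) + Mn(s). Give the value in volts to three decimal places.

+0.741 V

Since ΔG° = −nFE° is additive over sequential reductions, n₃E°₃ = n₁E°₁ + n₂E°₂.
E°₃ = (5×+1.51 + 2×-1.18) / 7 = (+5.190) / 7 = +0.741 V.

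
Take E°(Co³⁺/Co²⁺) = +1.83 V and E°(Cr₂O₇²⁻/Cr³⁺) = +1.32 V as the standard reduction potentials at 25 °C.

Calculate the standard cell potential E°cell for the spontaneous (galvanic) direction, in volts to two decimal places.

+0.51 V

The Co³⁺/Co²⁺ couple has the higher reduction potential, so it is the cathode; Cr₂O₇²⁻/Cr³⁺ is oxidised at the anode.
E°cell = E°(cathode) − E°(anode) = (+1.83) − (+1.32) = +0.51 V.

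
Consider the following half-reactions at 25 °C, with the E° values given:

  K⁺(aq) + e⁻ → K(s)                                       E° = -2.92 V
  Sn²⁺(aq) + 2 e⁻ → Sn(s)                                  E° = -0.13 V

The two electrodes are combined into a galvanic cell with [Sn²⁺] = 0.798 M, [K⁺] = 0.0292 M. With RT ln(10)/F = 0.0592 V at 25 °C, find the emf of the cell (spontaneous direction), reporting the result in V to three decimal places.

+2.878 V

Sn²⁺/Sn is the cathode (higher E°), K⁺/K the anode: E°cell = -0.13 − (-2.92) = +2.79 V, n = 2.
Overall: Sn²⁺(aq) + 2 K(s) → Sn(s) + 2 K⁺(aq)
Q = [K⁺]^2 / ([Sn²⁺]); log Q = -2.971.
E = E° − (0.0592/n) log Q = +2.79 − (0.0592/2)(-2.971) = +2.878 V.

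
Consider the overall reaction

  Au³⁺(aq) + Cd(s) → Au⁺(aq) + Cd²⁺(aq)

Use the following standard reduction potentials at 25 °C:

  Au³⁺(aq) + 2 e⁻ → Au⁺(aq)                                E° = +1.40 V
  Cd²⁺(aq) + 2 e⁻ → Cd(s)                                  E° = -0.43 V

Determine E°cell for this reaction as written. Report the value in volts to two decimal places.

+1.83 V

The Au³⁺/Au⁺ couple has the higher reduction potential, so it is the cathode; Cd²⁺/Cd is oxidised at the anode.
E°cell = E°(cathode) − E°(anode) = (+1.40) − (-0.43) = +1.83 V.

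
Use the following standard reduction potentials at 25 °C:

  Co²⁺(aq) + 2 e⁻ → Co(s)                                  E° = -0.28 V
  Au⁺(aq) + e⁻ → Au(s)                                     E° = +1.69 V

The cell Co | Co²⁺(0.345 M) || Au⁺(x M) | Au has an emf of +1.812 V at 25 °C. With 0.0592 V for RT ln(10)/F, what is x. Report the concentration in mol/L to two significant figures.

Au⁺/Au is the cathode, Co²⁺/Co the anode: E°cell = +1.97 V, n = 2.
Overall reaction: 2 Au⁺(aq) + Co(s) → 2 Au(s) + Co²⁺(aq); Q = [Co²⁺]^1/[Au⁺]^2.
From E = E° − (0.0592/n) log Q: log Q = (E° − E)·n/0.0592 = (+1.97 − (+1.812))·2/0.0592 = 5.3378.
So 2·log[Au⁺] = 1·log(0.345) − log Q = -0.4622 − (5.3378) = -5.8000; log[Au⁺] = -5.8000 / 2 = -2.9000; [Au⁺] = 10^(-2.9000) ≈ 0.0013 M.

0.0013 M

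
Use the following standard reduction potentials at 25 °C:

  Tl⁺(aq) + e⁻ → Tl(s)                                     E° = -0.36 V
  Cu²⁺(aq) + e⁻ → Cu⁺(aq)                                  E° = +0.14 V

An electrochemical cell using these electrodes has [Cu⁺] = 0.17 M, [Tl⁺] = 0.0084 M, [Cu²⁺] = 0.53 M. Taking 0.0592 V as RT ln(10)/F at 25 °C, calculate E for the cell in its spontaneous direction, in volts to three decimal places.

+0.652 V

Cu²⁺/Cu⁺ is the cathode (higher E°), Tl⁺/Tl the anode: E°cell = +0.14 − (-0.36) = +0.50 V, n = 1.
Overall: Cu²⁺(aq) + Tl(s) → Cu⁺(aq) + Tl⁺(aq)
Q = [Cu⁺]·[Tl⁺] / ([Cu²⁺]); log Q = -2.570.
E = E° − (0.0592/n) log Q = +0.50 − (0.0592/1)(-2.570) = +0.652 V.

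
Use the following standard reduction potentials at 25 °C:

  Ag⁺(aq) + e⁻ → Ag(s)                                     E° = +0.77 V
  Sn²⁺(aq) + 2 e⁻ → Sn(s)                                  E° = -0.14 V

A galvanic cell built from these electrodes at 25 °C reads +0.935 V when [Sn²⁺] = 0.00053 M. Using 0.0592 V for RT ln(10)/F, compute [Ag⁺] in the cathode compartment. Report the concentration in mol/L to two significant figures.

Ag⁺/Ag is the cathode, Sn²⁺/Sn the anode: E°cell = +0.91 V, n = 2.
Overall reaction: 2 Ag⁺(aq) + Sn(s) → 2 Ag(s) + Sn²⁺(aq); Q = [Sn²⁺]^1/[Ag⁺]^2.
From E = E° − (0.0592/n) log Q: log Q = (E° − E)·n/0.0592 = (+0.91 − (+0.935))·2/0.0592 = -0.8446.
So 2·log[Ag⁺] = 1·log(0.00053) − log Q = -3.2757 − (-0.8446) = -2.4311; log[Ag⁺] = -2.4311 / 2 = -1.2155; [Ag⁺] = 10^(-1.2155) ≈ 0.061 M.

0.061 M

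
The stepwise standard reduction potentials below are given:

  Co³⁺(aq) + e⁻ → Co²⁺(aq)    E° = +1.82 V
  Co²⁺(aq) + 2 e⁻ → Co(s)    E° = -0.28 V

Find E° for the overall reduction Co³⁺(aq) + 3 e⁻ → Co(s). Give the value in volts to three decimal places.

+0.420 V

Standard free energies of sequential steps add: ΔG°₃ = ΔG°₁ + ΔG°₂, so n₃E°₃ = n₁E°₁ + n₂E°₂.
E°₃ = (1×+1.82 + 2×-0.28) / 3 = (+1.260) / 3 = +0.420 V.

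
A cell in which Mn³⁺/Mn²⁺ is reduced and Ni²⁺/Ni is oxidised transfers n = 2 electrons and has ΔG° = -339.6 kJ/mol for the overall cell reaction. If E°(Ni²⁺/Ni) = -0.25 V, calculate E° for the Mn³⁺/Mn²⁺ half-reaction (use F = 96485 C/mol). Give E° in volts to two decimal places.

+1.51 V

E°cell = −ΔG°/(nF) = −(-339.6×10³)/((2)(96485)) = +1.760 V.
Since Mn³⁺/Mn²⁺ is the cathode and Ni²⁺/Ni the anode, E°cell = E°(Mn³⁺/Mn²⁺) − E°(Ni²⁺/Ni).
So E°(Mn³⁺/Mn²⁺) = E°cell + E°(Ni²⁺/Ni) = +1.760 + (-0.25) = +1.51 V.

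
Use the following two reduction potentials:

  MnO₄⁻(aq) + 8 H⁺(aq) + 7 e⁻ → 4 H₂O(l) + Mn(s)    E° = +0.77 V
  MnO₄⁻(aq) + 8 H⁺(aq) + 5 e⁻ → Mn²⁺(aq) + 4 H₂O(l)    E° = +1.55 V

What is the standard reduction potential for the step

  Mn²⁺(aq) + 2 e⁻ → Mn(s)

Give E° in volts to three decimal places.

-1.180 V

Sequential free energies add, so n₃E°₃ = n₁E°₁ + n₂E°₂.
With n₃ = 7, and the known step contributing 5×(+1.55) V, the unknown satisfies 2·E° = 7×(+0.77) − 5×(+1.55) = -2.360.
E° = -2.360 / 2 = -1.180 V.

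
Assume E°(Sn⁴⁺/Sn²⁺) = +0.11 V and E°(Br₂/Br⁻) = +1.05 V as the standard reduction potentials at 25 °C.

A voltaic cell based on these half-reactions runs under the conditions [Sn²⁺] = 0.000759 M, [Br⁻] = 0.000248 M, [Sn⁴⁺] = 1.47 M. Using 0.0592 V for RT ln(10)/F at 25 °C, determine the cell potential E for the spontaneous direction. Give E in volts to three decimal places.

Br₂/Br⁻ is the cathode (higher E°), Sn⁴⁺/Sn²⁺ the anode: E°cell = +1.05 − (+0.11) = +0.94 V, n = 2.
Overall: Br₂(l) + Sn²⁺(aq) → 2 Br⁻(aq) + Sn⁴⁺(aq)
Q = [Br⁻]^2·[Sn⁴⁺] / ([Sn²⁺]); log Q = -3.924.
E = E° − (0.0592/n) log Q = +0.94 − (0.0592/2)(-3.924) = +1.056 V.

+1.056 V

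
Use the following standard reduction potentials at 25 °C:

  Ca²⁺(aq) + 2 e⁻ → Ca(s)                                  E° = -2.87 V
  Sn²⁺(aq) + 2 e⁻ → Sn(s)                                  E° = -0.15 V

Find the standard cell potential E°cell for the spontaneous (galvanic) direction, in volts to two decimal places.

The Sn²⁺/Sn couple has the higher reduction potential, so it is the cathode; Ca²⁺/Ca is oxidised at the anode.
E°cell = E°(cathode) − E°(anode) = (-0.15) − (-2.87) = +2.72 V.

+2.72 V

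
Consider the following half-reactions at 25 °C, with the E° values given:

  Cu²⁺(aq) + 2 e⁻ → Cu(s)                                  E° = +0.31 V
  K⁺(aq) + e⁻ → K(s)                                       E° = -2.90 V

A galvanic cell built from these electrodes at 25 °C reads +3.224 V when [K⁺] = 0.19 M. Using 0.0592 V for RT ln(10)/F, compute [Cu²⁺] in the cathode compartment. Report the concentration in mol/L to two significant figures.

0.11 M

Cu²⁺/Cu is the cathode, K⁺/K the anode: E°cell = +3.21 V, n = 2.
Overall reaction: Cu²⁺(aq) + 2 K(s) → Cu(s) + 2 K⁺(aq); Q = [K⁺]^2/[Cu²⁺]^1.
From E = E° − (0.0592/n) log Q: log Q = (E° − E)·n/0.0592 = (+3.21 − (+3.224))·2/0.0592 = -0.4730.
So 1·log[Cu²⁺] = 2·log(0.19) − log Q = -1.4425 − (-0.4730) = -0.9695; [Cu²⁺] = 10^(-0.9695) ≈ 0.11 M.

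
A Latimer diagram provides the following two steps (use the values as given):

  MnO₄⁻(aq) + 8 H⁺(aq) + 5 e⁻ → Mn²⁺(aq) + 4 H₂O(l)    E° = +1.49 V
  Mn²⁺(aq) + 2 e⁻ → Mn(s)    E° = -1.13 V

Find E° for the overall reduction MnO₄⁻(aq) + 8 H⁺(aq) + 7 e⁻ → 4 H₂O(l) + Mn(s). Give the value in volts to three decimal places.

+0.741 V

Adding the free-energy changes (−nFE°) of the two steps gives −n₃FE°₃ = −n₁FE°₁ − n₂FE°₂.
E°₃ = (5×+1.49 + 2×-1.13) / 7 = (+5.190) / 7 = +0.741 V.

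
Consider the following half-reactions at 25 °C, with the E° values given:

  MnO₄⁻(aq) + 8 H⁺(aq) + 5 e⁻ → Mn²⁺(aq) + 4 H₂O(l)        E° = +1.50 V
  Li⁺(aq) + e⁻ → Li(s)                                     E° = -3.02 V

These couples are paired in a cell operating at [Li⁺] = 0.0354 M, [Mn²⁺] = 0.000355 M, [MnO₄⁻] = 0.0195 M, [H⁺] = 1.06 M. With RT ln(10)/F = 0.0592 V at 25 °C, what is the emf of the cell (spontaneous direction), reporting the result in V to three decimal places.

MnO₄⁻/Mn²⁺ is the cathode (higher E°), Li⁺/Li the anode: E°cell = +1.50 − (-3.02) = +4.52 V, n = 5.
Overall: MnO₄⁻(aq) + 8 H⁺(aq) + 5 Li(s) → Mn²⁺(aq) + 4 H₂O(l) + 5 Li⁺(aq)
Q = [Mn²⁺]·[Li⁺]^5 / ([MnO₄⁻]·[H⁺]^8); log Q = -9.197.
E = E° − (0.0592/n) log Q = +4.52 − (0.0592/5)(-9.197) = +4.629 V.

+4.629 V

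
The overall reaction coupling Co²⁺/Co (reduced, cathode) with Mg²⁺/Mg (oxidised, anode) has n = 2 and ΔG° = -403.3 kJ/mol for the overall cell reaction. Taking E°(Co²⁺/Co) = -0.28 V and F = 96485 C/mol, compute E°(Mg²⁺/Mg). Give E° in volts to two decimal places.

E°cell = −ΔG°/(nF) = −(-403.3×10³)/((2)(96485)) = +2.090 V.
Since Co²⁺/Co is the cathode and Mg²⁺/Mg the anode, E°cell = E°(Co²⁺/Co) − E°(Mg²⁺/Mg).
So E°(Mg²⁺/Mg) = E°(Co²⁺/Co) − E°cell = (-0.28) − (+2.090) = -2.37 V.

-2.37 V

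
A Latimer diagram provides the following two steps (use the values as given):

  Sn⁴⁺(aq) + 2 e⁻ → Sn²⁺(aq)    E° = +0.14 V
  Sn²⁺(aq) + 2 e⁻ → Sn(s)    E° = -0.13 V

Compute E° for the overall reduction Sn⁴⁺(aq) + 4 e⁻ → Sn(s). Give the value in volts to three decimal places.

+0.005 V

Since ΔG° = −nFE° is additive over sequential reductions, n₃E°₃ = n₁E°₁ + n₂E°₂.
E°₃ = (2×+0.14 + 2×-0.13) / 4 = (+0.020) / 4 = +0.005 V.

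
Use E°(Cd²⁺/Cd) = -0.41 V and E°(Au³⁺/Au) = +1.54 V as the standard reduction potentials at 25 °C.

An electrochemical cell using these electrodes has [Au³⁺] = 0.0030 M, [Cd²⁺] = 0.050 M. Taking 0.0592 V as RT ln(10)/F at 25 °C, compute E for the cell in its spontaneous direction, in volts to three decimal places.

+1.939 V

Au³⁺/Au is the cathode (higher E°), Cd²⁺/Cd the anode: E°cell = +1.54 − (-0.41) = +1.95 V, n = 6.
Overall: 2 Au³⁺(aq) + 3 Cd(s) → 2 Au(s) + 3 Cd²⁺(aq)
Q = [Cd²⁺]^3 / ([Au³⁺]^2); log Q = 1.143.
E = E° − (0.0592/n) log Q = +1.95 − (0.0592/6)(1.143) = +1.939 V.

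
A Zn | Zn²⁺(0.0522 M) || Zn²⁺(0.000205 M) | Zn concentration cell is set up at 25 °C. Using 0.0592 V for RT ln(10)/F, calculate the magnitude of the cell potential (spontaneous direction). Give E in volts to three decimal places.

+0.071 V

For a concentration cell E°cell = 0. The 0.0522 M side is the cathode (reduction is favoured where [Zn²⁺] is higher).
With n = 2, E = −(0.0592/2) log([Zn²⁺]ₐₙ/[Zn²⁺]꜀ₐₜ) = −(0.0592/2) log(0.000205/0.0522) = −(0.0592/2)(-2.406) = +0.071 V.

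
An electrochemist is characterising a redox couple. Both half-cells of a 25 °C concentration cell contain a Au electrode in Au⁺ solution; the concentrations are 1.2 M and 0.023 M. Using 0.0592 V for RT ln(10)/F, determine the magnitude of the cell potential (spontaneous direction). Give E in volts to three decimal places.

For a concentration cell E°cell = 0. The 1.2 M side is the cathode (reduction is favoured where [Au⁺] is higher).
With n = 1, E = −(0.0592/1) log([Au⁺]ₐₙ/[Au⁺]꜀ₐₜ) = −(0.0592/1) log(0.023/1.2) = −(0.0592/1)(-1.717) = +0.102 V.

+0.102 V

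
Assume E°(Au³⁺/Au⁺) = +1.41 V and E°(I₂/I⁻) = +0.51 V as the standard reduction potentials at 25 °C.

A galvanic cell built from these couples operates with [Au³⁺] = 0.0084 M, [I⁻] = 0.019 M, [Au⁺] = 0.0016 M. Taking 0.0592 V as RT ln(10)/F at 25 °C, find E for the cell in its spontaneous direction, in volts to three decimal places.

Au³⁺/Au⁺ is the cathode (higher E°), I₂/I⁻ the anode: E°cell = +1.41 − (+0.51) = +0.90 V, n = 2.
Overall: Au³⁺(aq) + 2 I⁻(aq) → Au⁺(aq) + I₂(s)
Q = [Au⁺] / ([Au³⁺]·[I⁻]^2); log Q = 2.722.
E = E° − (0.0592/n) log Q = +0.90 − (0.0592/2)(2.722) = +0.819 V.

+0.819 V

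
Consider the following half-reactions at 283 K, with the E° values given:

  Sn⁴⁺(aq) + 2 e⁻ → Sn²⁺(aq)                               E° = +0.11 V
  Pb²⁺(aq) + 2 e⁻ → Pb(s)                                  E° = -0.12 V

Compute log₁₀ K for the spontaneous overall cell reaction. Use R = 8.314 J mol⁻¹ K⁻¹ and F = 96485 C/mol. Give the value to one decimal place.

Cathode: Sn⁴⁺/Sn²⁺; anode: Pb²⁺/Pb. E°cell = (+0.11) − (-0.12) = +0.23 V, with n = 2.
ΔG° = −nFE° = −RT ln K, so ln K = nFE°/(RT) = (2)(96485)(+0.23) / ((8.314)(283)) = 18.863.
log₁₀ K = 18.863 / ln 10 = 8.2.

8.2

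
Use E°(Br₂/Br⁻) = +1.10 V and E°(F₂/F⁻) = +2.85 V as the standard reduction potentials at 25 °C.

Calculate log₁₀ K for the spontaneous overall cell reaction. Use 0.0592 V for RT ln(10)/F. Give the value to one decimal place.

Cathode: F₂/F⁻; anode: Br₂/Br⁻. E°cell = +1.75 V, n = 2.
log K = nE°cell / 0.0592 = (2)(+1.75) / 0.0592 = 59.1.

59.1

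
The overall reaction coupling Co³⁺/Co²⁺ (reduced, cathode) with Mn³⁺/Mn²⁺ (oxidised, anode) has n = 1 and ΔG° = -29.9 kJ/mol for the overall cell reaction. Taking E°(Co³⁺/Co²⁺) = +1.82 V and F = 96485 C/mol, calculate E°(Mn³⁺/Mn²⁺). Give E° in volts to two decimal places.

E°cell = −ΔG°/(nF) = −(-29.9×10³)/((1)(96485)) = +0.310 V.
Since Co³⁺/Co²⁺ is the cathode and Mn³⁺/Mn²⁺ the anode, E°cell = E°(Co³⁺/Co²⁺) − E°(Mn³⁺/Mn²⁺).
So E°(Mn³⁺/Mn²⁺) = E°(Co³⁺/Co²⁺) − E°cell = (+1.82) − (+0.310) = +1.51 V.

+1.51 V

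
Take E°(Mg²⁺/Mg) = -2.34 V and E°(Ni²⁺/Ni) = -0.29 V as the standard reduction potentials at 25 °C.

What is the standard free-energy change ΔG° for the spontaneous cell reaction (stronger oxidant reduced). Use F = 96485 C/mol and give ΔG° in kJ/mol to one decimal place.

Ni²⁺/Ni (E° = -0.29 V) is the cathode; Mg²⁺/Mg (E° = -2.34 V) is the anode, so E°cell = +2.05 V.
Balancing electrons gives n = 2 (lcm of 2 and 2).
ΔG° = −nFE° = −(2)(96485)(+2.05) = -395,588 J = -395.6 kJ/mol.

-395.6 kJ/mol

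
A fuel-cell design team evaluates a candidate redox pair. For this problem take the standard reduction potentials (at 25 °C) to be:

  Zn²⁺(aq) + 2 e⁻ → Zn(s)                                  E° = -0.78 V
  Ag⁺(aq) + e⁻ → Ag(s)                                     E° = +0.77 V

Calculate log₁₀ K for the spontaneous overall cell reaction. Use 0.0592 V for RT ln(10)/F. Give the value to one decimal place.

52.4

Cathode: Ag⁺/Ag; anode: Zn²⁺/Zn. E°cell = +1.55 V, n = 2.
log K = nE°cell / 0.0592 = (2)(+1.55) / 0.0592 = 52.4.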